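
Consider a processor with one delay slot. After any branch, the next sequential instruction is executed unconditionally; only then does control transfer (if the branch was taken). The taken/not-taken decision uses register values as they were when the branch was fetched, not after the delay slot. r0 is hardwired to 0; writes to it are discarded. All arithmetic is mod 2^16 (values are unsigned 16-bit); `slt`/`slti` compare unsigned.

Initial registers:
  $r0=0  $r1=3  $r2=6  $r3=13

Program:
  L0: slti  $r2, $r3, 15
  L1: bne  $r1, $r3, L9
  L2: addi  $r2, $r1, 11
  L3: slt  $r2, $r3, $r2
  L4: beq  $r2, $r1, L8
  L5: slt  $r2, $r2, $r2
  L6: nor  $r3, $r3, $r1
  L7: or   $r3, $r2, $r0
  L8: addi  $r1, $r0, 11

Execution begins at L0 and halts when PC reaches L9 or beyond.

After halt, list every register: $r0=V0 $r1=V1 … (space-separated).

$r0=0 $r1=3 $r2=14 $r3=13

#0 slti  $r2, $r3, 15 ; 0/3/1/13
#1 bne  $r1, $r3, L9 ; 0/3/1/13 ; →target
#2 addi  $r2, $r1, 11 ; 0/3/14/13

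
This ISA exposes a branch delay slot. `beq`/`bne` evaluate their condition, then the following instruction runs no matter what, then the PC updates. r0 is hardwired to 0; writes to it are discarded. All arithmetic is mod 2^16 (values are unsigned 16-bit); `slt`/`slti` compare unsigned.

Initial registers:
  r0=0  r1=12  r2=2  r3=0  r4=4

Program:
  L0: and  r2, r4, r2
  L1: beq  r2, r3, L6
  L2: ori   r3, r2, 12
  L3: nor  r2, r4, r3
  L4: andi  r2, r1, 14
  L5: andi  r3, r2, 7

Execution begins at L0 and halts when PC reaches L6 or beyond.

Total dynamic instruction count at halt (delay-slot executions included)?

3

[0] and  r2, r4, r2  →  {r0:0, r1:12, r2:0, r3:0, r4:4}
[1] beq  r2, r3, L6  →  {r0:0, r1:12, r2:0, r3:0, r4:4}  ⟨branch taken⟩
[2] ori   r3, r2, 12  →  {r0:0, r1:12, r2:0, r3:12, r4:4}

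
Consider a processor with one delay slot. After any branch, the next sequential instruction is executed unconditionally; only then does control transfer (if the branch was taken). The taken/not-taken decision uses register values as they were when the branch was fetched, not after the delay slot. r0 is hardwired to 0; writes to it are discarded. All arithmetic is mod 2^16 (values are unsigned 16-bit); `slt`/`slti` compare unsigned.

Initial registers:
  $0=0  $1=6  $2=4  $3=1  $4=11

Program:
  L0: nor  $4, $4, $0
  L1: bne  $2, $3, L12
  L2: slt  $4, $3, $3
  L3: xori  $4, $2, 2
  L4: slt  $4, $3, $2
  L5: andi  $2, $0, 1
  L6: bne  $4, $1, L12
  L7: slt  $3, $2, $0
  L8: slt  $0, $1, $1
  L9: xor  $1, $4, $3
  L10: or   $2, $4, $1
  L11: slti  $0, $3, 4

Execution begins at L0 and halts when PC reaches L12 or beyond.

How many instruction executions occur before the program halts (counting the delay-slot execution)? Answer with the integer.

[0] nor  $4, $4, $0  →  {$0:0, $1:6, $2:4, $3:1, $4:65524}
[1] bne  $2, $3, L12  →  {$0:0, $1:6, $2:4, $3:1, $4:65524}  ⟨branch taken⟩
[2] slt  $4, $3, $3  →  {$0:0, $1:6, $2:4, $3:1, $4:0}

3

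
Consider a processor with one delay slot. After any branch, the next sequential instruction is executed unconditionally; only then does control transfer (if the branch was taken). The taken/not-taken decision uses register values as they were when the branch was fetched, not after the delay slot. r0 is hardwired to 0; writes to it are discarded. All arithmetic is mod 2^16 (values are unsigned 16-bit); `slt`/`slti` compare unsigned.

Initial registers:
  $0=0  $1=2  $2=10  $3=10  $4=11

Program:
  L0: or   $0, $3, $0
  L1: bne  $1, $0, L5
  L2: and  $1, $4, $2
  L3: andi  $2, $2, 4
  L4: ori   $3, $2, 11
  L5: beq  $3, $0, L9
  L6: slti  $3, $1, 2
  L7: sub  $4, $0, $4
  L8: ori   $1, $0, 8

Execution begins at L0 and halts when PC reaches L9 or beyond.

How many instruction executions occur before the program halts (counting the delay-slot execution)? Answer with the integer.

7

[0] or   $0, $3, $0  →  {$0:0, $1:2, $2:10, $3:10, $4:11}
[1] bne  $1, $0, L5  →  {$0:0, $1:2, $2:10, $3:10, $4:11}  ⟨branch taken⟩
[2] and  $1, $4, $2  →  {$0:0, $1:10, $2:10, $3:10, $4:11}
[5] beq  $3, $0, L9  →  {$0:0, $1:10, $2:10, $3:10, $4:11}  ⟨branch fallthrough⟩
[6] slti  $3, $1, 2  →  {$0:0, $1:10, $2:10, $3:0, $4:11}
[7] sub  $4, $0, $4  →  {$0:0, $1:10, $2:10, $3:0, $4:65525}
[8] ori   $1, $0, 8  →  {$0:0, $1:8, $2:10, $3:0, $4:65525}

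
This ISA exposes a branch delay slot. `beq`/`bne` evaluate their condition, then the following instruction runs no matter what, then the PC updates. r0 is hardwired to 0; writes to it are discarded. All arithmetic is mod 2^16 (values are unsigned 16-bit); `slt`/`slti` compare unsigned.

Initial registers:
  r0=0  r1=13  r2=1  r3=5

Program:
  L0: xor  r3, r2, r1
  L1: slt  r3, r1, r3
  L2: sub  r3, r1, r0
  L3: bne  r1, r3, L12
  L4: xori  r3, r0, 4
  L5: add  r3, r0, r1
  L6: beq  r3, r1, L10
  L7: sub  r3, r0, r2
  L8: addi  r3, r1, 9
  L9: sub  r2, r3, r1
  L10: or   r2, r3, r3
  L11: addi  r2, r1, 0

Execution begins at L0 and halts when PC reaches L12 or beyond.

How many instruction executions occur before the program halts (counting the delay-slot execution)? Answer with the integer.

10

[0] xor  r3, r2, r1  →  {r0:0, r1:13, r2:1, r3:12}
[1] slt  r3, r1, r3  →  {r0:0, r1:13, r2:1, r3:0}
[2] sub  r3, r1, r0  →  {r0:0, r1:13, r2:1, r3:13}
[3] bne  r1, r3, L12  →  {r0:0, r1:13, r2:1, r3:13}  ⟨branch fallthrough⟩
[4] xori  r3, r0, 4  →  {r0:0, r1:13, r2:1, r3:4}
[5] add  r3, r0, r1  →  {r0:0, r1:13, r2:1, r3:13}
[6] beq  r3, r1, L10  →  {r0:0, r1:13, r2:1, r3:13}  ⟨branch taken⟩
[7] sub  r3, r0, r2  →  {r0:0, r1:13, r2:1, r3:65535}
[10] or   r2, r3, r3  →  {r0:0, r1:13, r2:65535, r3:65535}
[11] addi  r2, r1, 0  →  {r0:0, r1:13, r2:13, r3:65535}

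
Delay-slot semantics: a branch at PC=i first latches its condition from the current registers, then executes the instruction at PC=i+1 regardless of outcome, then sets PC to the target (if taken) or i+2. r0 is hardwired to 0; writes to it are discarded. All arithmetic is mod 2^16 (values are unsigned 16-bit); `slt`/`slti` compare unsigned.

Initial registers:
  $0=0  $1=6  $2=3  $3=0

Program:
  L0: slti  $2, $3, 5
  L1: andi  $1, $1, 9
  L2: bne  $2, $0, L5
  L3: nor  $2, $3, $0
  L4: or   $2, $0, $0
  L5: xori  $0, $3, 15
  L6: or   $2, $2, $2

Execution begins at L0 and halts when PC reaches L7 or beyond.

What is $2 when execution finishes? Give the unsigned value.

PC=0  slti  $2, $3, 5        | $0=0 $1=6 $2=1 $3=0
PC=1  andi  $1, $1, 9        | $0=0 $1=0 $2=1 $3=0
PC=2  bne  $2, $0, L5        | $0=0 $1=0 $2=1 $3=0  [TAKEN]
PC=3  nor  $2, $3, $0        | $0=0 $1=0 $2=65535 $3=0
PC=5  xori  $0, $3, 15       | $0=0 $1=0 $2=65535 $3=0
PC=6  or   $2, $2, $2        | $0=0 $1=0 $2=65535 $3=0

65535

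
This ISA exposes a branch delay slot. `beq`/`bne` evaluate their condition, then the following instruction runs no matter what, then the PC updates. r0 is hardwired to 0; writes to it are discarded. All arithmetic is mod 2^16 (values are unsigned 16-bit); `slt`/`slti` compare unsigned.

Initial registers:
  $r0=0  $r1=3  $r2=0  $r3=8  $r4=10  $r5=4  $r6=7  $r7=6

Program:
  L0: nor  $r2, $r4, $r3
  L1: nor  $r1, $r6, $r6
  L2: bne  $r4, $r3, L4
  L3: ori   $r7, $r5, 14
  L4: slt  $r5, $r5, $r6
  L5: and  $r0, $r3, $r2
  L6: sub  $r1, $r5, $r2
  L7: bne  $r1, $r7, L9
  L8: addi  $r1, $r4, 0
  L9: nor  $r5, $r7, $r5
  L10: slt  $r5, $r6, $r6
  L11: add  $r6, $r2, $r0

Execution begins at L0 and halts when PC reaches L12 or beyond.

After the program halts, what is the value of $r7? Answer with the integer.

PC=0  nor  $r2, $r4, $r3     | $r0=0 $r1=3 $r2=65525 $r3=8 $r4=10 $r5=4 $r6=7 $r7=6
PC=1  nor  $r1, $r6, $r6     | $r0=0 $r1=65528 $r2=65525 $r3=8 $r4=10 $r5=4 $r6=7 $r7=6
PC=2  bne  $r4, $r3, L4      | $r0=0 $r1=65528 $r2=65525 $r3=8 $r4=10 $r5=4 $r6=7 $r7=6  [TAKEN]
PC=3  ori   $r7, $r5, 14     | $r0=0 $r1=65528 $r2=65525 $r3=8 $r4=10 $r5=4 $r6=7 $r7=14
PC=4  slt  $r5, $r5, $r6     | $r0=0 $r1=65528 $r2=65525 $r3=8 $r4=10 $r5=1 $r6=7 $r7=14
PC=5  and  $r0, $r3, $r2     | $r0=0 $r1=65528 $r2=65525 $r3=8 $r4=10 $r5=1 $r6=7 $r7=14
PC=6  sub  $r1, $r5, $r2     | $r0=0 $r1=12 $r2=65525 $r3=8 $r4=10 $r5=1 $r6=7 $r7=14
PC=7  bne  $r1, $r7, L9      | $r0=0 $r1=12 $r2=65525 $r3=8 $r4=10 $r5=1 $r6=7 $r7=14  [TAKEN]
PC=8  addi  $r1, $r4, 0      | $r0=0 $r1=10 $r2=65525 $r3=8 $r4=10 $r5=1 $r6=7 $r7=14
PC=9  nor  $r5, $r7, $r5     | $r0=0 $r1=10 $r2=65525 $r3=8 $r4=10 $r5=65520 $r6=7 $r7=14
PC=10 slt  $r5, $r6, $r6     | $r0=0 $r1=10 $r2=65525 $r3=8 $r4=10 $r5=0 $r6=7 $r7=14
PC=11 add  $r6, $r2, $r0     | $r0=0 $r1=10 $r2=65525 $r3=8 $r4=10 $r5=0 $r6=65525 $r7=14

14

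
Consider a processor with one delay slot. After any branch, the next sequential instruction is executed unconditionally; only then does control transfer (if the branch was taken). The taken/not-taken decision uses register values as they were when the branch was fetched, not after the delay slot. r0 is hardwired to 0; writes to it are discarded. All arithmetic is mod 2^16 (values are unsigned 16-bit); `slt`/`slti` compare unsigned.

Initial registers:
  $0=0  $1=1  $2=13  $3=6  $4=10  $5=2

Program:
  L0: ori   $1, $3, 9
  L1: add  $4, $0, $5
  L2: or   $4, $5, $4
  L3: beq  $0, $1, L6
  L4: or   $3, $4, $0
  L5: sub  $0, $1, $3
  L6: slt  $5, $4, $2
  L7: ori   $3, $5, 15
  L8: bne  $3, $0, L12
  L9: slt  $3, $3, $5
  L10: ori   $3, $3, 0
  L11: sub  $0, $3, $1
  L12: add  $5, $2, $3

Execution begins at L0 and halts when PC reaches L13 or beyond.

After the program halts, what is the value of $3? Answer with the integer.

PC=0  ori   $1, $3, 9        | $0=0 $1=15 $2=13 $3=6 $4=10 $5=2
PC=1  add  $4, $0, $5        | $0=0 $1=15 $2=13 $3=6 $4=2 $5=2
PC=2  or   $4, $5, $4        | $0=0 $1=15 $2=13 $3=6 $4=2 $5=2
PC=3  beq  $0, $1, L6        | $0=0 $1=15 $2=13 $3=6 $4=2 $5=2  [not taken]
PC=4  or   $3, $4, $0        | $0=0 $1=15 $2=13 $3=2 $4=2 $5=2
PC=5  sub  $0, $1, $3        | $0=0 $1=15 $2=13 $3=2 $4=2 $5=2
PC=6  slt  $5, $4, $2        | $0=0 $1=15 $2=13 $3=2 $4=2 $5=1
PC=7  ori   $3, $5, 15       | $0=0 $1=15 $2=13 $3=15 $4=2 $5=1
PC=8  bne  $3, $0, L12       | $0=0 $1=15 $2=13 $3=15 $4=2 $5=1  [TAKEN]
PC=9  slt  $3, $3, $5        | $0=0 $1=15 $2=13 $3=0 $4=2 $5=1
PC=12 add  $5, $2, $3        | $0=0 $1=15 $2=13 $3=0 $4=2 $5=13

0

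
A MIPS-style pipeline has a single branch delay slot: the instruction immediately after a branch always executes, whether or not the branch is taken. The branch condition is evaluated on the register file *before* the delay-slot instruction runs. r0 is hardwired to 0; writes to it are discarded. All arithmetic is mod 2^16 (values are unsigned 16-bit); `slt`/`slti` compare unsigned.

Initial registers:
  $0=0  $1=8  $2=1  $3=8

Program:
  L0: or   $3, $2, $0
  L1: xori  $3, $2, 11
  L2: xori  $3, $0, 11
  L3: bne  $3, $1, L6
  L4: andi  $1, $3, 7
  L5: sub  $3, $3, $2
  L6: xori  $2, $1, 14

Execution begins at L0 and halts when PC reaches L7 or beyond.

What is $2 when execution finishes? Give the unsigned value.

13

PC=0  or   $3, $2, $0        | $0=0 $1=8 $2=1 $3=1
PC=1  xori  $3, $2, 11       | $0=0 $1=8 $2=1 $3=10
PC=2  xori  $3, $0, 11       | $0=0 $1=8 $2=1 $3=11
PC=3  bne  $3, $1, L6        | $0=0 $1=8 $2=1 $3=11  [TAKEN]
PC=4  andi  $1, $3, 7        | $0=0 $1=3 $2=1 $3=11
PC=6  xori  $2, $1, 14       | $0=0 $1=3 $2=13 $3=11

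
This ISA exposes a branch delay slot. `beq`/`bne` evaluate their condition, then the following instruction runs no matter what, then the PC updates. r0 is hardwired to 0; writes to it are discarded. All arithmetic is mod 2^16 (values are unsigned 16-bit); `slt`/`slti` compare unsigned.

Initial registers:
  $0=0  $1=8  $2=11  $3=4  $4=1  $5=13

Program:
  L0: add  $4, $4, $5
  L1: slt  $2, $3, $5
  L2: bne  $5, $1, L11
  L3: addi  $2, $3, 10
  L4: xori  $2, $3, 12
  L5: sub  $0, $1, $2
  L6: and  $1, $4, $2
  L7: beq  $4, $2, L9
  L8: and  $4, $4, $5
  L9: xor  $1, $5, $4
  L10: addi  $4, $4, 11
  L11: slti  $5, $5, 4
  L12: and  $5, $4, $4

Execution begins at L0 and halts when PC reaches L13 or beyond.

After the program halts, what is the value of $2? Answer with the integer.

14

#0 add  $4, $4, $5 ; 0/8/11/4/14/13
#1 slt  $2, $3, $5 ; 0/8/1/4/14/13
#2 bne  $5, $1, L11 ; 0/8/1/4/14/13 ; →target
#3 addi  $2, $3, 10 ; 0/8/14/4/14/13
#11 slti  $5, $5, 4 ; 0/8/14/4/14/0
#12 and  $5, $4, $4 ; 0/8/14/4/14/14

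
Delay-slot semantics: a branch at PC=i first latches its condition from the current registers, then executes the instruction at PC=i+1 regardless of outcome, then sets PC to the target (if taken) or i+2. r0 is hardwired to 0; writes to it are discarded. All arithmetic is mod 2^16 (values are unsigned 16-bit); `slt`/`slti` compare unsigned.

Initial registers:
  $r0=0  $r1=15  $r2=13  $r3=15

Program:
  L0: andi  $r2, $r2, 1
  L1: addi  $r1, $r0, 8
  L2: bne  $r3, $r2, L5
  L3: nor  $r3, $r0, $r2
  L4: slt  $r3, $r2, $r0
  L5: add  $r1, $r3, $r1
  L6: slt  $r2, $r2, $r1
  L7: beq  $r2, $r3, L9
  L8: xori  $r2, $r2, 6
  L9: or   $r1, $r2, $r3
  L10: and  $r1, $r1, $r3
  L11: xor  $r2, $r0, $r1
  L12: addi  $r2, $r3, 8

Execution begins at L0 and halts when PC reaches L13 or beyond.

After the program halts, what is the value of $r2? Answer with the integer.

  step pc=0: andi  $r2, $r2, 1  regs=(0,15,1,15)
  step pc=1: addi  $r1, $r0, 8  regs=(0,8,1,15)
  step pc=2: bne  $r3, $r2, L5  cond=T  regs=(0,8,1,15)
  step pc=3: nor  $r3, $r0, $r2  regs=(0,8,1,65534)
  step pc=5: add  $r1, $r3, $r1  regs=(0,6,1,65534)
  step pc=6: slt  $r2, $r2, $r1  regs=(0,6,1,65534)
  step pc=7: beq  $r2, $r3, L9  cond=F  regs=(0,6,1,65534)
  step pc=8: xori  $r2, $r2, 6  regs=(0,6,7,65534)
  step pc=9: or   $r1, $r2, $r3  regs=(0,65535,7,65534)
  step pc=10: and  $r1, $r1, $r3  regs=(0,65534,7,65534)
  step pc=11: xor  $r2, $r0, $r1  regs=(0,65534,65534,65534)
  step pc=12: addi  $r2, $r3, 8  regs=(0,65534,6,65534)

6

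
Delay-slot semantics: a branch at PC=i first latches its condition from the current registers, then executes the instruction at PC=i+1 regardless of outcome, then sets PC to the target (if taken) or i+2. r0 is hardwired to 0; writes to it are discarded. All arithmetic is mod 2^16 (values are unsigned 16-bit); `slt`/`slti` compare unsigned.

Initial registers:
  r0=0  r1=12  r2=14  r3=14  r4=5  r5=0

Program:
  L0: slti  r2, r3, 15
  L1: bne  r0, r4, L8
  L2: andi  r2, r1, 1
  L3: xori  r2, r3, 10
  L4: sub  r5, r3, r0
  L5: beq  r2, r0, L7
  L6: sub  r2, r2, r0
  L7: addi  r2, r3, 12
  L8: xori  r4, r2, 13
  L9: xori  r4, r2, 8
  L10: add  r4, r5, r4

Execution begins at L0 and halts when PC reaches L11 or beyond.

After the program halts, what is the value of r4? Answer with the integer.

  step pc=0: slti  r2, r3, 15  regs=(0,12,1,14,5,0)
  step pc=1: bne  r0, r4, L8  cond=T  regs=(0,12,1,14,5,0)
  step pc=2: andi  r2, r1, 1  regs=(0,12,0,14,5,0)
  step pc=8: xori  r4, r2, 13  regs=(0,12,0,14,13,0)
  step pc=9: xori  r4, r2, 8  regs=(0,12,0,14,8,0)
  step pc=10: add  r4, r5, r4  regs=(0,12,0,14,8,0)

8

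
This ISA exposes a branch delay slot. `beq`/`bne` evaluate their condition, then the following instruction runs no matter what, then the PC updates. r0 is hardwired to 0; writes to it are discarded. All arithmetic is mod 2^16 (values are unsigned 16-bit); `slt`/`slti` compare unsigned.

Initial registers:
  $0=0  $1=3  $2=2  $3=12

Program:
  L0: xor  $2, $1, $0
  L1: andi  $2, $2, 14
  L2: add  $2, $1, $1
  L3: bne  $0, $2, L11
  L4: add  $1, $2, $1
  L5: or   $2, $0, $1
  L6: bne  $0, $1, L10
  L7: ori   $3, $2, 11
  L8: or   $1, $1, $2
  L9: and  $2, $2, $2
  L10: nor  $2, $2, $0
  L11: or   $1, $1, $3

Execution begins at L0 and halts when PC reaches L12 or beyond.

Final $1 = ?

13

  step pc=0: xor  $2, $1, $0  regs=(0,3,3,12)
  step pc=1: andi  $2, $2, 14  regs=(0,3,2,12)
  step pc=2: add  $2, $1, $1  regs=(0,3,6,12)
  step pc=3: bne  $0, $2, L11  cond=T  regs=(0,3,6,12)
  step pc=4: add  $1, $2, $1  regs=(0,9,6,12)
  step pc=11: or   $1, $1, $3  regs=(0,13,6,12)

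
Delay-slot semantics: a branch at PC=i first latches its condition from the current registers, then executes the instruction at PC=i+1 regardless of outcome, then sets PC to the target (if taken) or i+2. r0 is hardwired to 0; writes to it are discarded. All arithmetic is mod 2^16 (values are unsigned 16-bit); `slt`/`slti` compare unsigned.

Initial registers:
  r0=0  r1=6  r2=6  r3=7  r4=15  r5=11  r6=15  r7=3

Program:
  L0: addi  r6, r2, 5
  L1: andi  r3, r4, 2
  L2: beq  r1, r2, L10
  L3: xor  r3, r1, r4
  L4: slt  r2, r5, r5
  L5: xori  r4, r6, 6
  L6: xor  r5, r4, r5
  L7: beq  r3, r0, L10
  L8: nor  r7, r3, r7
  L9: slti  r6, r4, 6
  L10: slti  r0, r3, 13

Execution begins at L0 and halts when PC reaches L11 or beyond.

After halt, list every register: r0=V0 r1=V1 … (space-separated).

[0] addi  r6, r2, 5  →  {r0:0, r1:6, r2:6, r3:7, r4:15, r5:11, r6:11, r7:3}
[1] andi  r3, r4, 2  →  {r0:0, r1:6, r2:6, r3:2, r4:15, r5:11, r6:11, r7:3}
[2] beq  r1, r2, L10  →  {r0:0, r1:6, r2:6, r3:2, r4:15, r5:11, r6:11, r7:3}  ⟨branch taken⟩
[3] xor  r3, r1, r4  →  {r0:0, r1:6, r2:6, r3:9, r4:15, r5:11, r6:11, r7:3}
[10] slti  r0, r3, 13  →  {r0:0, r1:6, r2:6, r3:9, r4:15, r5:11, r6:11, r7:3}

r0=0 r1=6 r2=6 r3=9 r4=15 r5=11 r6=11 r7=3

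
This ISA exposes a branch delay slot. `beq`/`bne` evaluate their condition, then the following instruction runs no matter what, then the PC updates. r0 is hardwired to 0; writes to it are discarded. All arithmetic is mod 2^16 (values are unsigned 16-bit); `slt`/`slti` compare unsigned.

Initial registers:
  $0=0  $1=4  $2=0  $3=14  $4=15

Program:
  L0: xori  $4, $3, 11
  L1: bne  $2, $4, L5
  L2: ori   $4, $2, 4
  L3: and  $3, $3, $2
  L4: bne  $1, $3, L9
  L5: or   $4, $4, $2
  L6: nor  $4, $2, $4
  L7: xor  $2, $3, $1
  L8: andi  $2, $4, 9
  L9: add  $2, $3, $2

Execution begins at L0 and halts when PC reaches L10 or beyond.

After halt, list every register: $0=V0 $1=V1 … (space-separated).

$0=0 $1=4 $2=23 $3=14 $4=65531

PC=0  xori  $4, $3, 11       | $0=0 $1=4 $2=0 $3=14 $4=5
PC=1  bne  $2, $4, L5        | $0=0 $1=4 $2=0 $3=14 $4=5  [TAKEN]
PC=2  ori   $4, $2, 4        | $0=0 $1=4 $2=0 $3=14 $4=4
PC=5  or   $4, $4, $2        | $0=0 $1=4 $2=0 $3=14 $4=4
PC=6  nor  $4, $2, $4        | $0=0 $1=4 $2=0 $3=14 $4=65531
PC=7  xor  $2, $3, $1        | $0=0 $1=4 $2=10 $3=14 $4=65531
PC=8  andi  $2, $4, 9        | $0=0 $1=4 $2=9 $3=14 $4=65531
PC=9  add  $2, $3, $2        | $0=0 $1=4 $2=23 $3=14 $4=65531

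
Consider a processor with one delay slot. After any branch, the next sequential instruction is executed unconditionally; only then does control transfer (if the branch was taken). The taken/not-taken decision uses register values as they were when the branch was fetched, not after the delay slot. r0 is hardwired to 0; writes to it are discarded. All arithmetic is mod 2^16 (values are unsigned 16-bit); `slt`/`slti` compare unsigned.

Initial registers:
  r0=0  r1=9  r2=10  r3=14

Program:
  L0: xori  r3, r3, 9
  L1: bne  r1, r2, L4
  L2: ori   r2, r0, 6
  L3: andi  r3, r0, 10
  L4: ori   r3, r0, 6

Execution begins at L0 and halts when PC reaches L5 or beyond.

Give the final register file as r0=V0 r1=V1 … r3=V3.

#0 xori  r3, r3, 9 ; 0/9/10/7
#1 bne  r1, r2, L4 ; 0/9/10/7 ; →target
#2 ori   r2, r0, 6 ; 0/9/6/7
#4 ori   r3, r0, 6 ; 0/9/6/6

r0=0 r1=9 r2=6 r3=6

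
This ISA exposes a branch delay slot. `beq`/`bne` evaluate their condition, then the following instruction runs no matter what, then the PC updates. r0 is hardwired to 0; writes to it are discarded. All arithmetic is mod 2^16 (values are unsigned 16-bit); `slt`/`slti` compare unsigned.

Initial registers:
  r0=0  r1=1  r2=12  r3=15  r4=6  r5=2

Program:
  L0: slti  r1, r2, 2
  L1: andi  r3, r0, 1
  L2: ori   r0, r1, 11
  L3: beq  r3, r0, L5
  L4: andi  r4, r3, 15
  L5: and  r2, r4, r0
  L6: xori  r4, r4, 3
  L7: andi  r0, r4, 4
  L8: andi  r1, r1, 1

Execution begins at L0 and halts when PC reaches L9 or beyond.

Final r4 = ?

#0 slti  r1, r2, 2 ; 0/0/12/15/6/2
#1 andi  r3, r0, 1 ; 0/0/12/0/6/2
#2 ori   r0, r1, 11 ; 0/0/12/0/6/2
#3 beq  r3, r0, L5 ; 0/0/12/0/6/2 ; →target
#4 andi  r4, r3, 15 ; 0/0/12/0/0/2
#5 and  r2, r4, r0 ; 0/0/0/0/0/2
#6 xori  r4, r4, 3 ; 0/0/0/0/3/2
#7 andi  r0, r4, 4 ; 0/0/0/0/3/2
#8 andi  r1, r1, 1 ; 0/0/0/0/3/2

3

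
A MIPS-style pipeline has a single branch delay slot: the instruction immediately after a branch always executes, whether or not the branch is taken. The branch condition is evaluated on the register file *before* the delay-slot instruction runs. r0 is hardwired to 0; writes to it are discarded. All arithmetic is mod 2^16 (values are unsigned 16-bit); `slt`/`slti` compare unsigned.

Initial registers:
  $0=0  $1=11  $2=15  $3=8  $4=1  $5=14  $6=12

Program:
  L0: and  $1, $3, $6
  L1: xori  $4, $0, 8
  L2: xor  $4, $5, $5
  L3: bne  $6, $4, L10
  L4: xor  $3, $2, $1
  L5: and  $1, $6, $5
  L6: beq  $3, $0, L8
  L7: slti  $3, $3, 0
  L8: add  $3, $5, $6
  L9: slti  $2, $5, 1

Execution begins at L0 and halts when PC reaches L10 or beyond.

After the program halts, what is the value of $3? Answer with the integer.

[0] and  $1, $3, $6  →  {$0:0, $1:8, $2:15, $3:8, $4:1, $5:14, $6:12}
[1] xori  $4, $0, 8  →  {$0:0, $1:8, $2:15, $3:8, $4:8, $5:14, $6:12}
[2] xor  $4, $5, $5  →  {$0:0, $1:8, $2:15, $3:8, $4:0, $5:14, $6:12}
[3] bne  $6, $4, L10  →  {$0:0, $1:8, $2:15, $3:8, $4:0, $5:14, $6:12}  ⟨branch taken⟩
[4] xor  $3, $2, $1  →  {$0:0, $1:8, $2:15, $3:7, $4:0, $5:14, $6:12}

7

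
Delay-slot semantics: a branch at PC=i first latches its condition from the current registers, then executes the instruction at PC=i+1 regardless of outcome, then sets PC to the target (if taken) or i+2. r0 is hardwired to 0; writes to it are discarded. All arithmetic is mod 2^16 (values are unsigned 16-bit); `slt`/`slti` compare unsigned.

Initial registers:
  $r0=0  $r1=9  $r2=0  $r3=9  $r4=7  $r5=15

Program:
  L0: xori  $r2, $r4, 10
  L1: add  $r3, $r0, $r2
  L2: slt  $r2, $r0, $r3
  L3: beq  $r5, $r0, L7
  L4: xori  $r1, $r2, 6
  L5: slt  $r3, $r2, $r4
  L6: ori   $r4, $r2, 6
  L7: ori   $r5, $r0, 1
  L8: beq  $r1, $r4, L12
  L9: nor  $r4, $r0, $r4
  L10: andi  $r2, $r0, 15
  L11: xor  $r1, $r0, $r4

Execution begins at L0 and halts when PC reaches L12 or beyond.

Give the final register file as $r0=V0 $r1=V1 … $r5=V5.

$r0=0 $r1=7 $r2=1 $r3=1 $r4=65528 $r5=1

#0 xori  $r2, $r4, 10 ; 0/9/13/9/7/15
#1 add  $r3, $r0, $r2 ; 0/9/13/13/7/15
#2 slt  $r2, $r0, $r3 ; 0/9/1/13/7/15
#3 beq  $r5, $r0, L7 ; 0/9/1/13/7/15 ; →fallthru
#4 xori  $r1, $r2, 6 ; 0/7/1/13/7/15
#5 slt  $r3, $r2, $r4 ; 0/7/1/1/7/15
#6 ori   $r4, $r2, 6 ; 0/7/1/1/7/15
#7 ori   $r5, $r0, 1 ; 0/7/1/1/7/1
#8 beq  $r1, $r4, L12 ; 0/7/1/1/7/1 ; →target
#9 nor  $r4, $r0, $r4 ; 0/7/1/1/65528/1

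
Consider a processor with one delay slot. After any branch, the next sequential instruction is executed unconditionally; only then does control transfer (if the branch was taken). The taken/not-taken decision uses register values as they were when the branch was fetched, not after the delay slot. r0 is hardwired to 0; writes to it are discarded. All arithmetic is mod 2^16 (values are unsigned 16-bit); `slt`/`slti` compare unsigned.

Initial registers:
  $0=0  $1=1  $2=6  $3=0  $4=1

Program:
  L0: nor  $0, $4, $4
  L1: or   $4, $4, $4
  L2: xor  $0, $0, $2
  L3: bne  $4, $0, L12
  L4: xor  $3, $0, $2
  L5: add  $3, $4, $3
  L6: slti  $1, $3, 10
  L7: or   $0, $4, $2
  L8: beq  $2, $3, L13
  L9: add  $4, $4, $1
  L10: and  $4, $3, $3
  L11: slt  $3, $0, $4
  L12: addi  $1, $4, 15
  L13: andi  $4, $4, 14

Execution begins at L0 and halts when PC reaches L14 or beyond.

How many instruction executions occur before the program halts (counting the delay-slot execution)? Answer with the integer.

7

[0] nor  $0, $4, $4  →  {$0:0, $1:1, $2:6, $3:0, $4:1}
[1] or   $4, $4, $4  →  {$0:0, $1:1, $2:6, $3:0, $4:1}
[2] xor  $0, $0, $2  →  {$0:0, $1:1, $2:6, $3:0, $4:1}
[3] bne  $4, $0, L12  →  {$0:0, $1:1, $2:6, $3:0, $4:1}  ⟨branch taken⟩
[4] xor  $3, $0, $2  →  {$0:0, $1:1, $2:6, $3:6, $4:1}
[12] addi  $1, $4, 15  →  {$0:0, $1:16, $2:6, $3:6, $4:1}
[13] andi  $4, $4, 14  →  {$0:0, $1:16, $2:6, $3:6, $4:0}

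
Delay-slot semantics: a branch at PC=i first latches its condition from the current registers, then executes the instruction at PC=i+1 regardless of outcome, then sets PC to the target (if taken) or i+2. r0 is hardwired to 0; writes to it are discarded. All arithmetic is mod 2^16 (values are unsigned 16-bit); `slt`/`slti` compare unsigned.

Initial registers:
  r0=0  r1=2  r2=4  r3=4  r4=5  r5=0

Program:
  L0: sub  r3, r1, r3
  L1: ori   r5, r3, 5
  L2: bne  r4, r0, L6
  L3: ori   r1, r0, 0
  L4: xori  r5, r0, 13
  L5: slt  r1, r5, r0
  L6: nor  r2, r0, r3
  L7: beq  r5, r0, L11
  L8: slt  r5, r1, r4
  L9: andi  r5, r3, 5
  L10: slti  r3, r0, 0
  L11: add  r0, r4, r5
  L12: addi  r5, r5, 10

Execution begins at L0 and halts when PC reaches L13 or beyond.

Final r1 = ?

0

[0] sub  r3, r1, r3  →  {r0:0, r1:2, r2:4, r3:65534, r4:5, r5:0}
[1] ori   r5, r3, 5  →  {r0:0, r1:2, r2:4, r3:65534, r4:5, r5:65535}
[2] bne  r4, r0, L6  →  {r0:0, r1:2, r2:4, r3:65534, r4:5, r5:65535}  ⟨branch taken⟩
[3] ori   r1, r0, 0  →  {r0:0, r1:0, r2:4, r3:65534, r4:5, r5:65535}
[6] nor  r2, r0, r3  →  {r0:0, r1:0, r2:1, r3:65534, r4:5, r5:65535}
[7] beq  r5, r0, L11  →  {r0:0, r1:0, r2:1, r3:65534, r4:5, r5:65535}  ⟨branch fallthrough⟩
[8] slt  r5, r1, r4  →  {r0:0, r1:0, r2:1, r3:65534, r4:5, r5:1}
[9] andi  r5, r3, 5  →  {r0:0, r1:0, r2:1, r3:65534, r4:5, r5:4}
[10] slti  r3, r0, 0  →  {r0:0, r1:0, r2:1, r3:0, r4:5, r5:4}
[11] add  r0, r4, r5  →  {r0:0, r1:0, r2:1, r3:0, r4:5, r5:4}
[12] addi  r5, r5, 10  →  {r0:0, r1:0, r2:1, r3:0, r4:5, r5:14}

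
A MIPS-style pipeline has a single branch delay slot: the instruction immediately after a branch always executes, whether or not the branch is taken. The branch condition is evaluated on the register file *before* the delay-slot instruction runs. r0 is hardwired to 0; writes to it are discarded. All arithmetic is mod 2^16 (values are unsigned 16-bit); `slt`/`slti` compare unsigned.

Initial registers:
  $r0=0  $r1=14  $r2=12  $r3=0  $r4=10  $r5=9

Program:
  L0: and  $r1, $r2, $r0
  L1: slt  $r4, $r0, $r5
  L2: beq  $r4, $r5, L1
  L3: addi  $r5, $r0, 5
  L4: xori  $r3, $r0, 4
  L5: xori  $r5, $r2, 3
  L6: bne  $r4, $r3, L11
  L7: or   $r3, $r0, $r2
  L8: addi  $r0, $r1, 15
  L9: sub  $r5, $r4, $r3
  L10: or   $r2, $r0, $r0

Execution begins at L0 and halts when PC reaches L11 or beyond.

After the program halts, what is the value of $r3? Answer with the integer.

12

PC=0  and  $r1, $r2, $r0     | $r0=0 $r1=0 $r2=12 $r3=0 $r4=10 $r5=9
PC=1  slt  $r4, $r0, $r5     | $r0=0 $r1=0 $r2=12 $r3=0 $r4=1 $r5=9
PC=2  beq  $r4, $r5, L1      | $r0=0 $r1=0 $r2=12 $r3=0 $r4=1 $r5=9  [not taken]
PC=3  addi  $r5, $r0, 5      | $r0=0 $r1=0 $r2=12 $r3=0 $r4=1 $r5=5
PC=4  xori  $r3, $r0, 4      | $r0=0 $r1=0 $r2=12 $r3=4 $r4=1 $r5=5
PC=5  xori  $r5, $r2, 3      | $r0=0 $r1=0 $r2=12 $r3=4 $r4=1 $r5=15
PC=6  bne  $r4, $r3, L11     | $r0=0 $r1=0 $r2=12 $r3=4 $r4=1 $r5=15  [TAKEN]
PC=7  or   $r3, $r0, $r2     | $r0=0 $r1=0 $r2=12 $r3=12 $r4=1 $r5=15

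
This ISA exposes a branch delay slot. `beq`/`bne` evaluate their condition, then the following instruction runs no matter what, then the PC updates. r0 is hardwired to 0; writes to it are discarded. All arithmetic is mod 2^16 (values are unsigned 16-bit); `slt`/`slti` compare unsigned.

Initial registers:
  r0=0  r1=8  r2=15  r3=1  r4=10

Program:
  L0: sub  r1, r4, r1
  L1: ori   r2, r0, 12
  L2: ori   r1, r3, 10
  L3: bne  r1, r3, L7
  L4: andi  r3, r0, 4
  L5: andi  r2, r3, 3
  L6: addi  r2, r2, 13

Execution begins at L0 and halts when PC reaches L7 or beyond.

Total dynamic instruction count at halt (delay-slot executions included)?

PC=0  sub  r1, r4, r1        | r0=0 r1=2 r2=15 r3=1 r4=10
PC=1  ori   r2, r0, 12       | r0=0 r1=2 r2=12 r3=1 r4=10
PC=2  ori   r1, r3, 10       | r0=0 r1=11 r2=12 r3=1 r4=10
PC=3  bne  r1, r3, L7        | r0=0 r1=11 r2=12 r3=1 r4=10  [TAKEN]
PC=4  andi  r3, r0, 4        | r0=0 r1=11 r2=12 r3=0 r4=10

5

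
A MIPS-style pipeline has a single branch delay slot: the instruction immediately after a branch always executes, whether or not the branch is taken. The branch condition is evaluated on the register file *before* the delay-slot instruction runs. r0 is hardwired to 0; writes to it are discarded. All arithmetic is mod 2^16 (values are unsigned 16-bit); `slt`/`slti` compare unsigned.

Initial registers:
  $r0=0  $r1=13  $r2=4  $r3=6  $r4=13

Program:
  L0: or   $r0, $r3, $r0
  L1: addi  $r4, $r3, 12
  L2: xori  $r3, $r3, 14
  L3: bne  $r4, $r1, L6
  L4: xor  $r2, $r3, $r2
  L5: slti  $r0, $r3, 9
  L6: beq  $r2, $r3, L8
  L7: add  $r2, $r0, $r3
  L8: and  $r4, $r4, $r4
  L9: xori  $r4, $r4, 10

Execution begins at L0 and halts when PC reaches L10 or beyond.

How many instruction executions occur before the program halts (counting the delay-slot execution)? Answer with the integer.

[0] or   $r0, $r3, $r0  →  {$r0:0, $r1:13, $r2:4, $r3:6, $r4:13}
[1] addi  $r4, $r3, 12  →  {$r0:0, $r1:13, $r2:4, $r3:6, $r4:18}
[2] xori  $r3, $r3, 14  →  {$r0:0, $r1:13, $r2:4, $r3:8, $r4:18}
[3] bne  $r4, $r1, L6  →  {$r0:0, $r1:13, $r2:4, $r3:8, $r4:18}  ⟨branch taken⟩
[4] xor  $r2, $r3, $r2  →  {$r0:0, $r1:13, $r2:12, $r3:8, $r4:18}
[6] beq  $r2, $r3, L8  →  {$r0:0, $r1:13, $r2:12, $r3:8, $r4:18}  ⟨branch fallthrough⟩
[7] add  $r2, $r0, $r3  →  {$r0:0, $r1:13, $r2:8, $r3:8, $r4:18}
[8] and  $r4, $r4, $r4  →  {$r0:0, $r1:13, $r2:8, $r3:8, $r4:18}
[9] xori  $r4, $r4, 10  →  {$r0:0, $r1:13, $r2:8, $r3:8, $r4:24}

9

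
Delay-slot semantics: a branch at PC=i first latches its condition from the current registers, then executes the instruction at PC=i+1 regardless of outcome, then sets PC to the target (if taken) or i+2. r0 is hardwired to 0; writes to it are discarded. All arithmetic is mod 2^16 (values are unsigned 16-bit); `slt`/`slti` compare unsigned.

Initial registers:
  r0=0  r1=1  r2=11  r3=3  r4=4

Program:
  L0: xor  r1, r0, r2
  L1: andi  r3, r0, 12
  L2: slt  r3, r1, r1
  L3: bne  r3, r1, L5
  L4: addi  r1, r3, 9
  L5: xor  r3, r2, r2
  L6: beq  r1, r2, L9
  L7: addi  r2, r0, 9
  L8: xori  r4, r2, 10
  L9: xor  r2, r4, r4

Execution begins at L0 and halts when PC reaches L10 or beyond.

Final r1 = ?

9

#0 xor  r1, r0, r2 ; 0/11/11/3/4
#1 andi  r3, r0, 12 ; 0/11/11/0/4
#2 slt  r3, r1, r1 ; 0/11/11/0/4
#3 bne  r3, r1, L5 ; 0/11/11/0/4 ; →target
#4 addi  r1, r3, 9 ; 0/9/11/0/4
#5 xor  r3, r2, r2 ; 0/9/11/0/4
#6 beq  r1, r2, L9 ; 0/9/11/0/4 ; →fallthru
#7 addi  r2, r0, 9 ; 0/9/9/0/4
#8 xori  r4, r2, 10 ; 0/9/9/0/3
#9 xor  r2, r4, r4 ; 0/9/0/0/3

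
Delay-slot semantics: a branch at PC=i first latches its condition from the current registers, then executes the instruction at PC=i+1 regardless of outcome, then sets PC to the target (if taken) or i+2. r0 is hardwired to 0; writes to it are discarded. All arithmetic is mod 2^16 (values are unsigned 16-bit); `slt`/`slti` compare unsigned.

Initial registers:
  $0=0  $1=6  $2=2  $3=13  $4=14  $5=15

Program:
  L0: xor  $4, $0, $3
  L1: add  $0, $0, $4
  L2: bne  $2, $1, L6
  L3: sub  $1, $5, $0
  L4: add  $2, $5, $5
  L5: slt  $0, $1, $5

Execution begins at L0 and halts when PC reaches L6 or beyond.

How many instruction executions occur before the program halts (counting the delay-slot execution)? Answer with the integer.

PC=0  xor  $4, $0, $3        | $0=0 $1=6 $2=2 $3=13 $4=13 $5=15
PC=1  add  $0, $0, $4        | $0=0 $1=6 $2=2 $3=13 $4=13 $5=15
PC=2  bne  $2, $1, L6        | $0=0 $1=6 $2=2 $3=13 $4=13 $5=15  [TAKEN]
PC=3  sub  $1, $5, $0        | $0=0 $1=15 $2=2 $3=13 $4=13 $5=15

4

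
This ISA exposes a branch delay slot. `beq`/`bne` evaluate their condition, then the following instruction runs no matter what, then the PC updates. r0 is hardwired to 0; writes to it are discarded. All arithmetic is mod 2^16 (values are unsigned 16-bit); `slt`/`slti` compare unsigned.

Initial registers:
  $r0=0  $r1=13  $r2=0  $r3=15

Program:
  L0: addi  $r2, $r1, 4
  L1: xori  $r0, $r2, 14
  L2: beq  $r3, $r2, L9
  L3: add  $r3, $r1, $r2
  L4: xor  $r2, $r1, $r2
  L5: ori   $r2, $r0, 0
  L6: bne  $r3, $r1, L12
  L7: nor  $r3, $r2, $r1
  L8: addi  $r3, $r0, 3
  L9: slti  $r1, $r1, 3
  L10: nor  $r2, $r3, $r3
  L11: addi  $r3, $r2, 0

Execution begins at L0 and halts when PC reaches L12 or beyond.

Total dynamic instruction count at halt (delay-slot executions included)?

PC=0  addi  $r2, $r1, 4      | $r0=0 $r1=13 $r2=17 $r3=15
PC=1  xori  $r0, $r2, 14     | $r0=0 $r1=13 $r2=17 $r3=15
PC=2  beq  $r3, $r2, L9      | $r0=0 $r1=13 $r2=17 $r3=15  [not taken]
PC=3  add  $r3, $r1, $r2     | $r0=0 $r1=13 $r2=17 $r3=30
PC=4  xor  $r2, $r1, $r2     | $r0=0 $r1=13 $r2=28 $r3=30
PC=5  ori   $r2, $r0, 0      | $r0=0 $r1=13 $r2=0 $r3=30
PC=6  bne  $r3, $r1, L12     | $r0=0 $r1=13 $r2=0 $r3=30  [TAKEN]
PC=7  nor  $r3, $r2, $r1     | $r0=0 $r1=13 $r2=0 $r3=65522

8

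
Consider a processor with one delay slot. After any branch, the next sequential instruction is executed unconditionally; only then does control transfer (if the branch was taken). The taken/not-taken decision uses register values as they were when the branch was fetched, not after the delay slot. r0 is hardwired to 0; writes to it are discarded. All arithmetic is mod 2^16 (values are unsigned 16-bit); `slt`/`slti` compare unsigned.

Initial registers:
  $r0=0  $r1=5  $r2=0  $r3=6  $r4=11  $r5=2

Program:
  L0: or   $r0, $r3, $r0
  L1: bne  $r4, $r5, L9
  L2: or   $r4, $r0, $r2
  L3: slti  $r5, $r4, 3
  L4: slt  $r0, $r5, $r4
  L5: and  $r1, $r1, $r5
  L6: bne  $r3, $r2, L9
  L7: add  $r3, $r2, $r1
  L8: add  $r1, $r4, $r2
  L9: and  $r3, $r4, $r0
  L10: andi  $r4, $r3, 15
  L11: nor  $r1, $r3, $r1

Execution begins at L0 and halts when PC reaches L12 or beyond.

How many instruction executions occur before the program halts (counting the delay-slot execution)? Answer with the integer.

PC=0  or   $r0, $r3, $r0     | $r0=0 $r1=5 $r2=0 $r3=6 $r4=11 $r5=2
PC=1  bne  $r4, $r5, L9      | $r0=0 $r1=5 $r2=0 $r3=6 $r4=11 $r5=2  [TAKEN]
PC=2  or   $r4, $r0, $r2     | $r0=0 $r1=5 $r2=0 $r3=6 $r4=0 $r5=2
PC=9  and  $r3, $r4, $r0     | $r0=0 $r1=5 $r2=0 $r3=0 $r4=0 $r5=2
PC=10 andi  $r4, $r3, 15     | $r0=0 $r1=5 $r2=0 $r3=0 $r4=0 $r5=2
PC=11 nor  $r1, $r3, $r1     | $r0=0 $r1=65530 $r2=0 $r3=0 $r4=0 $r5=2

6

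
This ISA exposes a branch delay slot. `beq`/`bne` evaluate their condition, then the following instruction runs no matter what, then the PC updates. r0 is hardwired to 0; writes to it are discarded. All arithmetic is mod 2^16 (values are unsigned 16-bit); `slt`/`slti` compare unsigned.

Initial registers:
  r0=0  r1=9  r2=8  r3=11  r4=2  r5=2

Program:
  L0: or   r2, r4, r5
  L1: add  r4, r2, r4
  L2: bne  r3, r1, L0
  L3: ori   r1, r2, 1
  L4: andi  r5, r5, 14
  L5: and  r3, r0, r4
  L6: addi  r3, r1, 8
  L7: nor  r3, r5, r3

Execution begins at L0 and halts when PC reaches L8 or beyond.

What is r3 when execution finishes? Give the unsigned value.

[0] or   r2, r4, r5  →  {r0:0, r1:9, r2:2, r3:11, r4:2, r5:2}
[1] add  r4, r2, r4  →  {r0:0, r1:9, r2:2, r3:11, r4:4, r5:2}
[2] bne  r3, r1, L0  →  {r0:0, r1:9, r2:2, r3:11, r4:4, r5:2}  ⟨branch taken⟩
[3] ori   r1, r2, 1  →  {r0:0, r1:3, r2:2, r3:11, r4:4, r5:2}
[0] or   r2, r4, r5  →  {r0:0, r1:3, r2:6, r3:11, r4:4, r5:2}
[1] add  r4, r2, r4  →  {r0:0, r1:3, r2:6, r3:11, r4:10, r5:2}
[2] bne  r3, r1, L0  →  {r0:0, r1:3, r2:6, r3:11, r4:10, r5:2}  ⟨branch taken⟩
[3] ori   r1, r2, 1  →  {r0:0, r1:7, r2:6, r3:11, r4:10, r5:2}
[0] or   r2, r4, r5  →  {r0:0, r1:7, r2:10, r3:11, r4:10, r5:2}
[1] add  r4, r2, r4  →  {r0:0, r1:7, r2:10, r3:11, r4:20, r5:2}
[2] bne  r3, r1, L0  →  {r0:0, r1:7, r2:10, r3:11, r4:20, r5:2}  ⟨branch taken⟩
[3] ori   r1, r2, 1  →  {r0:0, r1:11, r2:10, r3:11, r4:20, r5:2}
[0] or   r2, r4, r5  →  {r0:0, r1:11, r2:22, r3:11, r4:20, r5:2}
[1] add  r4, r2, r4  →  {r0:0, r1:11, r2:22, r3:11, r4:42, r5:2}
[2] bne  r3, r1, L0  →  {r0:0, r1:11, r2:22, r3:11, r4:42, r5:2}  ⟨branch fallthrough⟩
[3] ori   r1, r2, 1  →  {r0:0, r1:23, r2:22, r3:11, r4:42, r5:2}
[4] andi  r5, r5, 14  →  {r0:0, r1:23, r2:22, r3:11, r4:42, r5:2}
[5] and  r3, r0, r4  →  {r0:0, r1:23, r2:22, r3:0, r4:42, r5:2}
[6] addi  r3, r1, 8  →  {r0:0, r1:23, r2:22, r3:31, r4:42, r5:2}
[7] nor  r3, r5, r3  →  {r0:0, r1:23, r2:22, r3:65504, r4:42, r5:2}

65504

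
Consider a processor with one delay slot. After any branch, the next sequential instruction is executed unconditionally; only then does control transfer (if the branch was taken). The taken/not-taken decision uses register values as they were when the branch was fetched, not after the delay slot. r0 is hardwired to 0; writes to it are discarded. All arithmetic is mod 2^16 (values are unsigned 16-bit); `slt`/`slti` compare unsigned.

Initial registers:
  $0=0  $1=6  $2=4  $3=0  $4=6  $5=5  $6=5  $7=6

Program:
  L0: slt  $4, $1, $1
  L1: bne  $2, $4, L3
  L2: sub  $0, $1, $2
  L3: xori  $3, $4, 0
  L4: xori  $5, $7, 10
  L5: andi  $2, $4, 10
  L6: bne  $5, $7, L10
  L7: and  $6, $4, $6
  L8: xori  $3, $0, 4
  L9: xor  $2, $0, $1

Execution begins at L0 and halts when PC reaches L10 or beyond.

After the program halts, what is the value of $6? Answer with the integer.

[0] slt  $4, $1, $1  →  {$0:0, $1:6, $2:4, $3:0, $4:0, $5:5, $6:5, $7:6}
[1] bne  $2, $4, L3  →  {$0:0, $1:6, $2:4, $3:0, $4:0, $5:5, $6:5, $7:6}  ⟨branch taken⟩
[2] sub  $0, $1, $2  →  {$0:0, $1:6, $2:4, $3:0, $4:0, $5:5, $6:5, $7:6}
[3] xori  $3, $4, 0  →  {$0:0, $1:6, $2:4, $3:0, $4:0, $5:5, $6:5, $7:6}
[4] xori  $5, $7, 10  →  {$0:0, $1:6, $2:4, $3:0, $4:0, $5:12, $6:5, $7:6}
[5] andi  $2, $4, 10  →  {$0:0, $1:6, $2:0, $3:0, $4:0, $5:12, $6:5, $7:6}
[6] bne  $5, $7, L10  →  {$0:0, $1:6, $2:0, $3:0, $4:0, $5:12, $6:5, $7:6}  ⟨branch taken⟩
[7] and  $6, $4, $6  →  {$0:0, $1:6, $2:0, $3:0, $4:0, $5:12, $6:0, $7:6}

0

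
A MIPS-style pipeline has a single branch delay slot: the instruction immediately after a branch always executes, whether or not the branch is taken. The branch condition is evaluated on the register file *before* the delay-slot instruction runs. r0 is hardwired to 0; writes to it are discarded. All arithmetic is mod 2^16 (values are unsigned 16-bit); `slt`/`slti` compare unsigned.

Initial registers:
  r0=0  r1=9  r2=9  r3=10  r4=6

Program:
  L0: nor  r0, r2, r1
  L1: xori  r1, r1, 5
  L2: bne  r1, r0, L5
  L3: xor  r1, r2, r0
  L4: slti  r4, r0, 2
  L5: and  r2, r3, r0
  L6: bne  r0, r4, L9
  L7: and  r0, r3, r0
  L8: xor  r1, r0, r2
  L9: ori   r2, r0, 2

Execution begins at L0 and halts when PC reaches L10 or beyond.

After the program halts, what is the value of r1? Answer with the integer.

9

[0] nor  r0, r2, r1  →  {r0:0, r1:9, r2:9, r3:10, r4:6}
[1] xori  r1, r1, 5  →  {r0:0, r1:12, r2:9, r3:10, r4:6}
[2] bne  r1, r0, L5  →  {r0:0, r1:12, r2:9, r3:10, r4:6}  ⟨branch taken⟩
[3] xor  r1, r2, r0  →  {r0:0, r1:9, r2:9, r3:10, r4:6}
[5] and  r2, r3, r0  →  {r0:0, r1:9, r2:0, r3:10, r4:6}
[6] bne  r0, r4, L9  →  {r0:0, r1:9, r2:0, r3:10, r4:6}  ⟨branch taken⟩
[7] and  r0, r3, r0  →  {r0:0, r1:9, r2:0, r3:10, r4:6}
[9] ori   r2, r0, 2  →  {r0:0, r1:9, r2:2, r3:10, r4:6}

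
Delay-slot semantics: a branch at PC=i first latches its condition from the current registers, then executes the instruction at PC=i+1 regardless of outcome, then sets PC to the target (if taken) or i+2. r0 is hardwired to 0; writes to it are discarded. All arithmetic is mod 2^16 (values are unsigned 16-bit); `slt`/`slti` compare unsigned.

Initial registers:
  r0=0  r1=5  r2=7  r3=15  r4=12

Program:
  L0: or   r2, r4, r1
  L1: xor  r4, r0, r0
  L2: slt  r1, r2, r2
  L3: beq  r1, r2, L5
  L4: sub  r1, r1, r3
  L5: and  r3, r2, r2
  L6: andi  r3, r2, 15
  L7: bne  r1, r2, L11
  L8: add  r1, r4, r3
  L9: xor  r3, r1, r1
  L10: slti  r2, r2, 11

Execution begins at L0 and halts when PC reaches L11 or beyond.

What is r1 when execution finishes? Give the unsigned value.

13

  step pc=0: or   r2, r4, r1  regs=(0,5,13,15,12)
  step pc=1: xor  r4, r0, r0  regs=(0,5,13,15,0)
  step pc=2: slt  r1, r2, r2  regs=(0,0,13,15,0)
  step pc=3: beq  r1, r2, L5  cond=F  regs=(0,0,13,15,0)
  step pc=4: sub  r1, r1, r3  regs=(0,65521,13,15,0)
  step pc=5: and  r3, r2, r2  regs=(0,65521,13,13,0)
  step pc=6: andi  r3, r2, 15  regs=(0,65521,13,13,0)
  step pc=7: bne  r1, r2, L11  cond=T  regs=(0,65521,13,13,0)
  step pc=8: add  r1, r4, r3  regs=(0,13,13,13,0)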